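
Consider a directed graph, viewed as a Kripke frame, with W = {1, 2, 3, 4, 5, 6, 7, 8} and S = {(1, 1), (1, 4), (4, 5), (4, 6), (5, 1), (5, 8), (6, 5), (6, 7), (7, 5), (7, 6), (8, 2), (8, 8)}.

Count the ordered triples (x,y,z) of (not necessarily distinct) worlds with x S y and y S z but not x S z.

Enumerating: (1,4,5), (1,4,6), (4,5,1), (4,5,8), (4,6,7), (5,1,4), (5,8,2), (6,5,1), (6,5,8), (6,7,6), (7,5,1), (7,5,8), (7,6,7).

13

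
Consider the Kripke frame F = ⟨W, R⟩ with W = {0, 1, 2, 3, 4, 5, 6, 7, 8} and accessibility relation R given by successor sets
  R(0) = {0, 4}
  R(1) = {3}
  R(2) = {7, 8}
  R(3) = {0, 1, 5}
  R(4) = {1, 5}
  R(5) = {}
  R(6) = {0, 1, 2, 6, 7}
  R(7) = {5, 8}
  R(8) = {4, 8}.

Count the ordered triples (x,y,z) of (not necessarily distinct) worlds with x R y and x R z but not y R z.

40

Enumerating: (0,4,0), (0,4,4), (1,3,3), (2,7,7), (2,8,7), (3,0,1), (3,0,5), (3,1,0), (3,1,1), (3,1,5), (3,5,0), (3,5,1), … and 28 more.
Total: 40.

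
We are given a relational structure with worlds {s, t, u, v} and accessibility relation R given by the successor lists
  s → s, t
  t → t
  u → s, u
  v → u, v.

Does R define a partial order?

No

Reflexive: yes — every world is R-related to itself.
Transitive: no — u R s and s R t, but not u R t.
Antisymmetric: yes — no distinct pair is related both ways.
So R is not a partial order.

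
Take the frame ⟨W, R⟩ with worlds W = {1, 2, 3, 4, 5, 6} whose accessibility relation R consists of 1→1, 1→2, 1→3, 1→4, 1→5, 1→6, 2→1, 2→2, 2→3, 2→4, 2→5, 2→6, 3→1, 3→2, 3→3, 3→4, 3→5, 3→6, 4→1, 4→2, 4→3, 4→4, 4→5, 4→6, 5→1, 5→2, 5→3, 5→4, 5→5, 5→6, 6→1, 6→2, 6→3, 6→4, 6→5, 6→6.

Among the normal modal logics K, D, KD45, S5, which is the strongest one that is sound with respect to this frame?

S5

Serial (axiom D): yes — every world has a successor (e.g. 1 R 1).
Euclidean (axiom 5): yes — any two successors of a common world are R-related.
Transitive (axiom 4): yes — every two-step R-path is closed by a direct edge.
Reflexive (axiom T): yes — every world is R-related to itself.
So F validates K, D, KD45, S5. The strongest is S5.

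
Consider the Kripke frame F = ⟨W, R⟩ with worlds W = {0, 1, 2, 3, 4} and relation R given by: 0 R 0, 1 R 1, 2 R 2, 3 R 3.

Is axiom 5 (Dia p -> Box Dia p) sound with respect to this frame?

The schema 5 characterises exactly the Euclidean frames.
Euclidean: yes — any two successors of a common world are R-related.

Yes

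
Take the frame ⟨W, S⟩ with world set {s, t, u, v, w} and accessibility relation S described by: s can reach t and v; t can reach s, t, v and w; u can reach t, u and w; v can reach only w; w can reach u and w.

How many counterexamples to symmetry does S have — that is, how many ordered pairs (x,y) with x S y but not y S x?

5

Enumerating: (s,v), (t,v), (t,w), (u,t), (v,w).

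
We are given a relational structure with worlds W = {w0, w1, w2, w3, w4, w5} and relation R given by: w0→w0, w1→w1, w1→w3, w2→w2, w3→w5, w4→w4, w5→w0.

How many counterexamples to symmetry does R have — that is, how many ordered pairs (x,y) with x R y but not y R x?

Enumerating: (w1,w3), (w3,w5), (w5,w0).

3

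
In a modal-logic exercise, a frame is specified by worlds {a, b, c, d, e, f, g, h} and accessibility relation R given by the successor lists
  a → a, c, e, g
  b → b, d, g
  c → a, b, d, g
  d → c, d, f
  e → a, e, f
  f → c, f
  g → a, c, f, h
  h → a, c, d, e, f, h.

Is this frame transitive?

Transitive: no — a R c and c R b, but not a R b.

No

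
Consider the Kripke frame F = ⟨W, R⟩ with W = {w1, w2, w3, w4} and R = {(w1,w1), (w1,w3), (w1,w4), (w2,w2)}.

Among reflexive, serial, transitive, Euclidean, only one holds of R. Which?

transitive

Reflexive: no — w3 is not related to itself.
Serial: no — w3 has no R-successor.
Transitive: yes — every two-step R-path is closed by a direct edge.
Euclidean: no — w1 R w3 and w1 R w4, but not w3 R w4.
Only transitive holds.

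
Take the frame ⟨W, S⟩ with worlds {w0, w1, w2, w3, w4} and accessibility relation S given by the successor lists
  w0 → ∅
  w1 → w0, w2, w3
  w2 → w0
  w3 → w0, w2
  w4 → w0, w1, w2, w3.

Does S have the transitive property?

Transitive: yes — every two-step S-path is closed by a direct edge.

Yes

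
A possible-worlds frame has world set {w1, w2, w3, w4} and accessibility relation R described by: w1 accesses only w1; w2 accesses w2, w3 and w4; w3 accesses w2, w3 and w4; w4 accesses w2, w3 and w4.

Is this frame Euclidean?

Yes

Euclidean: yes — any two successors of a common world are R-related.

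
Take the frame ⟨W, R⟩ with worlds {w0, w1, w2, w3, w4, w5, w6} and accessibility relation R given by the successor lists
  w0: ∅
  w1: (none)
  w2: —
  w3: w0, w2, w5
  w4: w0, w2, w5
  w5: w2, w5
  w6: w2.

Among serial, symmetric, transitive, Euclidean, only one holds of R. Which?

transitive

Serial: no — w0 has no R-successor.
Symmetric: no — w3 R w0 but not w0 R w3.
Transitive: yes — every two-step R-path is closed by a direct edge.
Euclidean: no — w3 R w0 and w3 R w2, but not w0 R w2.
Only transitive holds.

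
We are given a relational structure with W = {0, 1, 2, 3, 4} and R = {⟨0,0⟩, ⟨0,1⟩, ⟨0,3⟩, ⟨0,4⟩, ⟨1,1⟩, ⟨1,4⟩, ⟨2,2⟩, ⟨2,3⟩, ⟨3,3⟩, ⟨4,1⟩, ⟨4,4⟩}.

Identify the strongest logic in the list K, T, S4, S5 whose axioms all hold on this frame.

Reflexive (axiom T): yes — every world is R-related to itself.
Transitive (axiom 4): yes — every two-step R-path is closed by a direct edge.
Euclidean (axiom 5): no — 0 R 1 and 0 R 3, but not 1 R 3.
So F validates K, T, S4; S5 would additionally require R to be Euclidean. The strongest is S4.

S4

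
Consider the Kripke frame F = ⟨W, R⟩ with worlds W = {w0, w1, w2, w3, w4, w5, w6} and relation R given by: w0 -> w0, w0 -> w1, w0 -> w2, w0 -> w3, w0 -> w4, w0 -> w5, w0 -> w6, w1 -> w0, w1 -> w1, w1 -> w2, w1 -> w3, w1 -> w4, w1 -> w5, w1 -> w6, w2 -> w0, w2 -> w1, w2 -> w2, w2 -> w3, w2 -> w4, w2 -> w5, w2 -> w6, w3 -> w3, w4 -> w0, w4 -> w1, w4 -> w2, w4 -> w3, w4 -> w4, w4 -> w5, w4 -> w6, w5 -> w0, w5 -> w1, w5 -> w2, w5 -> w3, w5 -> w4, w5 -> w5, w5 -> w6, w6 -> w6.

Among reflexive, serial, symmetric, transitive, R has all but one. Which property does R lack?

Reflexive: yes — every world is R-related to itself.
Serial: yes — every world has a successor (e.g. w0 R w0).
Symmetric: no — w0 R w3 but not w3 R w0.
Transitive: yes — every two-step R-path is closed by a direct edge.
Only symmetric fails.

symmetric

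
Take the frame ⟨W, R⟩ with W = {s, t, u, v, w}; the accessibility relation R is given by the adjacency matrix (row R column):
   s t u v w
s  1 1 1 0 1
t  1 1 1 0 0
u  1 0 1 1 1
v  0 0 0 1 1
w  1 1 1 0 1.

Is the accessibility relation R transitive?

Transitive: no — s R u and u R v, but not s R v.

No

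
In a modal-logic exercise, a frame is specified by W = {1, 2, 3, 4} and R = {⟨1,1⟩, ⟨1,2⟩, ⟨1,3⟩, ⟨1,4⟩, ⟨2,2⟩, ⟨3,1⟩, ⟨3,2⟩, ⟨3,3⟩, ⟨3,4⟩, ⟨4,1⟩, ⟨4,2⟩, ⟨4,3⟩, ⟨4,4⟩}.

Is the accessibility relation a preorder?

Yes

Reflexive: yes — every world is R-related to itself.
Transitive: yes — every two-step R-path is closed by a direct edge.
So R is a preorder.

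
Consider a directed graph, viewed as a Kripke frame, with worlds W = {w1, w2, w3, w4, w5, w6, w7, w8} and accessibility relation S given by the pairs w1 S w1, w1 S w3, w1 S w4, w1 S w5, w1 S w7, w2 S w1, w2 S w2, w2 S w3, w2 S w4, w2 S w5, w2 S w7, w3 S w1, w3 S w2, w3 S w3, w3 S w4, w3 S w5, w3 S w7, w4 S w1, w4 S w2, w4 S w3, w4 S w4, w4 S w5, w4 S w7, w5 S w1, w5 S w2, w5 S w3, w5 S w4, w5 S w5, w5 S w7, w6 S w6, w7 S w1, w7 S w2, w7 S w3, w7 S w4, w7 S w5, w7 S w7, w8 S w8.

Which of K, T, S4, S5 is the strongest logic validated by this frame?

T

Reflexive (axiom T): yes — every world is S-related to itself.
Transitive (axiom 4): no — w1 S w3 and w3 S w2, but not w1 S w2.
Euclidean (axiom 5): no — w3 S w1 and w3 S w2, but not w1 S w2.
So F validates K, T; S4 would additionally require S to be transitive. The strongest is T.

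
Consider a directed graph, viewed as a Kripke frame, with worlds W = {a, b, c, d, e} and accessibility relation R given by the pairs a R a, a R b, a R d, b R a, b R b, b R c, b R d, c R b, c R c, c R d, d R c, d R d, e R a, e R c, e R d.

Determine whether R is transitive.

Transitive: no — a R b and b R c, but not a R c.

No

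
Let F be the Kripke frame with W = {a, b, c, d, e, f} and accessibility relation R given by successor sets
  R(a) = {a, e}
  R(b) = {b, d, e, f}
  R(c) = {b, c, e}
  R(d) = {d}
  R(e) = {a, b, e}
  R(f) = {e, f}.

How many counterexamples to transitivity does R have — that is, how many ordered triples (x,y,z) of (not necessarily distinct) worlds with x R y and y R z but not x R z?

9

Enumerating: (a,e,b), (b,e,a), (c,b,d), (c,b,f), (c,e,a), (e,b,d), (e,b,f), (f,e,a), (f,e,b).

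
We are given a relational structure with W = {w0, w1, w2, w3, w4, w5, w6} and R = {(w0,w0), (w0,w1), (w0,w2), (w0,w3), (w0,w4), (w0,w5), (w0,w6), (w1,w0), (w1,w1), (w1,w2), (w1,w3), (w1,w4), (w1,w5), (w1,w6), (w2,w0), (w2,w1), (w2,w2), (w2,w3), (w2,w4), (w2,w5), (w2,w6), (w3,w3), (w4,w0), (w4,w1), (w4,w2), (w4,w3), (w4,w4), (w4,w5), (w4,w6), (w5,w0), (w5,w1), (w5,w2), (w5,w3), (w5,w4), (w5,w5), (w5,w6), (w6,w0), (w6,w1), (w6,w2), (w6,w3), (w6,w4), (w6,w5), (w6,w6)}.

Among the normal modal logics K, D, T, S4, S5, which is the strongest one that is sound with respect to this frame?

S4

Serial (axiom D): yes — every world has a successor (e.g. w0 R w0).
Reflexive (axiom T): yes — every world is R-related to itself.
Transitive (axiom 4): yes — every two-step R-path is closed by a direct edge.
Euclidean (axiom 5): no — w0 R w3 and w0 R w1, but not w3 R w1.
So F validates K, D, T, S4; S5 would additionally require R to be Euclidean. The strongest is S4.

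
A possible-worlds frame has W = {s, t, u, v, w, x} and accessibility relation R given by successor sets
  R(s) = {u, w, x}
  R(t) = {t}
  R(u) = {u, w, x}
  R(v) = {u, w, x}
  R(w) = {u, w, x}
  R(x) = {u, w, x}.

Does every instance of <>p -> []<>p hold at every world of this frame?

Yes

The schema 5 characterises exactly the Euclidean frames.
Euclidean: yes — any two successors of a common world are R-related.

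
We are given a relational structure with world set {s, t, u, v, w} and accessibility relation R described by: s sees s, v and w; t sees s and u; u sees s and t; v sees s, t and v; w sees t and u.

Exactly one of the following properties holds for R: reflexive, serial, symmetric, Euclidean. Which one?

serial

Reflexive: no — t is not related to itself.
Serial: yes — every world has a successor (e.g. s R s).
Symmetric: no — s R w but not w R s.
Euclidean: no — s R v and s R w, but not v R w.
Only serial holds.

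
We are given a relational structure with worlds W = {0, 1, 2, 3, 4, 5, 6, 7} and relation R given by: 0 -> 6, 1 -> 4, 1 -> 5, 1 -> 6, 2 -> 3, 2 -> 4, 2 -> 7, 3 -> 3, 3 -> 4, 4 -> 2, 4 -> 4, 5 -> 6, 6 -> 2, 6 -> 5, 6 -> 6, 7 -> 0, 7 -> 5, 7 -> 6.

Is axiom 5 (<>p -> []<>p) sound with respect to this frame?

No

By correspondence theory, 5 is valid on a frame iff R is Euclidean.
Euclidean: no — 1 R 4 and 1 R 5, but not 4 R 5.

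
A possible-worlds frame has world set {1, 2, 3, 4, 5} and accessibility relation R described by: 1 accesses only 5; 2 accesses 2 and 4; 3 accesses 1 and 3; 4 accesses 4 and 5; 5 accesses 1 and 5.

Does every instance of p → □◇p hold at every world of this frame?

No

Axiom B corresponds to the accessibility relation being symmetric.
Symmetric: no — 2 R 4 but not 4 R 2.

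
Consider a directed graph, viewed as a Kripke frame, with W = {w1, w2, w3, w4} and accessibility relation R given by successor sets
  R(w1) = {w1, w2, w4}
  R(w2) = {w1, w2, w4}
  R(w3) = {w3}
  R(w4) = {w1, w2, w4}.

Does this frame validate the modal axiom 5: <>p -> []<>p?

Axiom 5 corresponds to the accessibility relation being Euclidean.
Euclidean: yes — any two successors of a common world are R-related.

Yes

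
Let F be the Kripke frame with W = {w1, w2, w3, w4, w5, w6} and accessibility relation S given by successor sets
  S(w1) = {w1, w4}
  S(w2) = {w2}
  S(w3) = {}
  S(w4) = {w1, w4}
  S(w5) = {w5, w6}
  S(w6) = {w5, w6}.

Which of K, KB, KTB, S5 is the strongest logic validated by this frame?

Symmetric (axiom B): yes — every pair in S has its reverse in S.
Reflexive (axiom T): no — w3 is not related to itself.
Euclidean (axiom 5): yes — any two successors of a common world are S-related.
So F validates K, KB; KTB would additionally require S to be reflexive. The strongest is KB.

KB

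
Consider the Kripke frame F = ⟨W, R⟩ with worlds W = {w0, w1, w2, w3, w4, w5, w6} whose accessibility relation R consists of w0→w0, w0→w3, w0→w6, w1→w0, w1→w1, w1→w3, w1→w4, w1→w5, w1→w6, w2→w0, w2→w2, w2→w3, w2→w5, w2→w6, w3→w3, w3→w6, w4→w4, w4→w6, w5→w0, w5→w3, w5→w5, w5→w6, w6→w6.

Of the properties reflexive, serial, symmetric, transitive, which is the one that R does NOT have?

Reflexive: yes — every world is R-related to itself.
Serial: yes — every world has a successor (e.g. w0 R w0).
Symmetric: no — w0 R w3 but not w3 R w0.
Transitive: yes — every two-step R-path is closed by a direct edge.
Only symmetric fails.

symmetric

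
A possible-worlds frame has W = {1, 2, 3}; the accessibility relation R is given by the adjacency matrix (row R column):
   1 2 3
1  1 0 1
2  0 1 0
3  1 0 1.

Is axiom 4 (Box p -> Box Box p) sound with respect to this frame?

The schema 4 characterises exactly the transitive frames.
Transitive: yes — every two-step R-path is closed by a direct edge.

Yes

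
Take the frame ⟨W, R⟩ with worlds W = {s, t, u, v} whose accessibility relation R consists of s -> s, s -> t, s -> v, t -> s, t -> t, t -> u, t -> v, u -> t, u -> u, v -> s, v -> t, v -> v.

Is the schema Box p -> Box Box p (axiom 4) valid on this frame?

The schema 4 characterises exactly the transitive frames.
Transitive: no — s R t and t R u, but not s R u.

No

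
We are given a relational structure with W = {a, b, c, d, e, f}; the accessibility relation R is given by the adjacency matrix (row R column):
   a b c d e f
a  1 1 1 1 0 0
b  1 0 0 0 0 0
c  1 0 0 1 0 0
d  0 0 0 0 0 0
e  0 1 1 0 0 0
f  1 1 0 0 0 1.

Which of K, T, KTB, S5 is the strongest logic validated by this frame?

Reflexive (axiom T): no — b is not related to itself.
Symmetric (axiom B): no — a R d but not d R a.
Euclidean (axiom 5): no — a R b and a R c, but not b R c.
So F validates K; T would additionally require R to be reflexive. The strongest is K.

K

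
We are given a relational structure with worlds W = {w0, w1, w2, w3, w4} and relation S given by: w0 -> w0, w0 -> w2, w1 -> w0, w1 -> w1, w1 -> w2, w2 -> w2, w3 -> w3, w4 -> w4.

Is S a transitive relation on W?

Transitive: yes — every two-step S-path is closed by a direct edge.

Yes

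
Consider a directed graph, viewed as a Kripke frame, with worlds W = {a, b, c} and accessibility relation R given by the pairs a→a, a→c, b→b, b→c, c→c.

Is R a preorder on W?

Yes

Reflexive: yes — every world is R-related to itself.
Transitive: yes — every two-step R-path is closed by a direct edge.
So R is a preorder.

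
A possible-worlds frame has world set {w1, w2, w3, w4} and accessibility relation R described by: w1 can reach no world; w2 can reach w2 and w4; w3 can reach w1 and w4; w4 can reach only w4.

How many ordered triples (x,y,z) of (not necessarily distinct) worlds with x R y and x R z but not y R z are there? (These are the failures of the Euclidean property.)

4

Enumerating: (w2,w4,w2), (w3,w1,w1), (w3,w1,w4), (w3,w4,w1).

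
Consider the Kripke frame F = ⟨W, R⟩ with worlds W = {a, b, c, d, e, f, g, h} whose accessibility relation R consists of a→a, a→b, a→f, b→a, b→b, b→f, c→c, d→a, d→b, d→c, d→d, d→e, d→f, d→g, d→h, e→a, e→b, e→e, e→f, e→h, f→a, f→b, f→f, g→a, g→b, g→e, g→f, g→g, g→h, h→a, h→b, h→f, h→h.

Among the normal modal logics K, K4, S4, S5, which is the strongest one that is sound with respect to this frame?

Transitive (axiom 4): yes — every two-step R-path is closed by a direct edge.
Reflexive (axiom T): yes — every world is R-related to itself.
Euclidean (axiom 5): no — d R a and d R c, but not a R c.
So F validates K, K4, S4; S5 would additionally require R to be Euclidean. The strongest is S4.

S4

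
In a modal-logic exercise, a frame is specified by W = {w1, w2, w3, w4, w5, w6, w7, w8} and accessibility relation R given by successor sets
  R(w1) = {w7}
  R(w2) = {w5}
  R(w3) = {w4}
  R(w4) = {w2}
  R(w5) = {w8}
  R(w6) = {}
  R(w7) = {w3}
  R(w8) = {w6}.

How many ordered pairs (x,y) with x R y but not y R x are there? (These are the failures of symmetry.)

7

Enumerating: (w1,w7), (w2,w5), (w3,w4), (w4,w2), (w5,w8), (w7,w3), (w8,w6).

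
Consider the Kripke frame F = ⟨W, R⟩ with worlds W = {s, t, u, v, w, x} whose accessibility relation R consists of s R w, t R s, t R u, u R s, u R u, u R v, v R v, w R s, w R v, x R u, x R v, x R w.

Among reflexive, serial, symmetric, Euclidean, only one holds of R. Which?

serial

Reflexive: no — s is not related to itself.
Serial: yes — every world has a successor (e.g. s R w).
Symmetric: no — t R s but not s R t.
Euclidean: no — t R s and t R u, but not s R u.
Only serial holds.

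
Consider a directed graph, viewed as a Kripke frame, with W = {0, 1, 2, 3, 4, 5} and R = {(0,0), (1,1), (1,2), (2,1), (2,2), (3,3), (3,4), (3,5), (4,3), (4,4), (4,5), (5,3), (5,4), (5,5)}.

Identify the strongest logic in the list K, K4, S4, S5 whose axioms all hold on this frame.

S5

Transitive (axiom 4): yes — every two-step R-path is closed by a direct edge.
Reflexive (axiom T): yes — every world is R-related to itself.
Euclidean (axiom 5): yes — any two successors of a common world are R-related.
So F validates K, K4, S4, S5. The strongest is S5.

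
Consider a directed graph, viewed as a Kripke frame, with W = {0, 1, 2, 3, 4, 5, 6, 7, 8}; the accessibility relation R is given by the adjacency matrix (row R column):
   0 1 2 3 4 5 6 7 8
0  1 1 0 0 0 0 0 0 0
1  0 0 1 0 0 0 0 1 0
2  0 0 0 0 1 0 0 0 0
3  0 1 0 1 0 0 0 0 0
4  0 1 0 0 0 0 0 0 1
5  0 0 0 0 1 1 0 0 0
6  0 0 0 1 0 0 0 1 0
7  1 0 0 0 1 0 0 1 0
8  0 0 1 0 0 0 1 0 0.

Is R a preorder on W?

No

Reflexive: no — 1 is not related to itself.
Transitive: no — 0 R 1 and 1 R 2, but not 0 R 2.
So R is not a preorder.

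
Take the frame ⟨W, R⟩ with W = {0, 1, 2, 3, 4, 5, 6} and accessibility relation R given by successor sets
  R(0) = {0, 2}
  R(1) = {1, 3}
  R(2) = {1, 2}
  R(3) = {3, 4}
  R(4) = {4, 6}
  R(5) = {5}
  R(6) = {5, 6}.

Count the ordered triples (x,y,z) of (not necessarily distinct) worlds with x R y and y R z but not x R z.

5

Enumerating: (0,2,1), (1,3,4), (2,1,3), (3,4,6), (4,6,5).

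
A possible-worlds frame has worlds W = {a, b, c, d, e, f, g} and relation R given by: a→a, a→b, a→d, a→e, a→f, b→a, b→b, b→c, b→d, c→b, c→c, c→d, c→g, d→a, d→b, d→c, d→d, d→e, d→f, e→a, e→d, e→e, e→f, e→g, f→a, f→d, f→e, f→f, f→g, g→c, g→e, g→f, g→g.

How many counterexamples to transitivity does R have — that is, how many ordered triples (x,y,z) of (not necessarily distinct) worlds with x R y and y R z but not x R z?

32

Enumerating: (a,b,c), (a,d,c), (a,e,g), (a,f,g), (b,a,e), (b,a,f), (b,c,g), (b,d,e), (b,d,f), (c,b,a), (c,d,a), (c,d,e), … and 20 more.
Total: 32.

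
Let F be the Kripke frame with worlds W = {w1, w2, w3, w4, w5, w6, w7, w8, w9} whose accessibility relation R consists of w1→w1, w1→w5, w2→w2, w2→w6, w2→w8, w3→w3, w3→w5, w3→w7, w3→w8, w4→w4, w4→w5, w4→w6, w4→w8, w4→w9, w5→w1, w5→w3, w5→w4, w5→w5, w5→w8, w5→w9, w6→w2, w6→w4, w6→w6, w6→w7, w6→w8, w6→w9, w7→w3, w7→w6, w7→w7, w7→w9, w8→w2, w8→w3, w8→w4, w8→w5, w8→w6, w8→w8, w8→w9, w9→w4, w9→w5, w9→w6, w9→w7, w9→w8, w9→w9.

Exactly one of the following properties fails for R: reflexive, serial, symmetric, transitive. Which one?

transitive

Reflexive: yes — every world is R-related to itself.
Serial: yes — every world has a successor (e.g. w1 R w1).
Symmetric: yes — every pair in R has its reverse in R.
Transitive: no — w1 R w5 and w5 R w3, but not w1 R w3.
Only transitive fails.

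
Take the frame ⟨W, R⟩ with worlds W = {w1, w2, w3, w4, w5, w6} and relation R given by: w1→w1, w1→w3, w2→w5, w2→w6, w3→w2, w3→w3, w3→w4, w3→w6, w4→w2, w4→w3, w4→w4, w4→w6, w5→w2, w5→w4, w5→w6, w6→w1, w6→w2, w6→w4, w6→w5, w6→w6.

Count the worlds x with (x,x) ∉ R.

2

Enumerating: w2, w5.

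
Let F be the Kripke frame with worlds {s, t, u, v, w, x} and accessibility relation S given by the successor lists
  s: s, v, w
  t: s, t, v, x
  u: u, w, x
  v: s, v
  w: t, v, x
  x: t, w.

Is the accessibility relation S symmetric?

No

Symmetric: no — s S w but not w S s.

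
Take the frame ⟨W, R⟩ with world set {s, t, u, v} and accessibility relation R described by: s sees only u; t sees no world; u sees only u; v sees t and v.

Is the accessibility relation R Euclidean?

Euclidean: no — v R t and v R t, but not t R t.

No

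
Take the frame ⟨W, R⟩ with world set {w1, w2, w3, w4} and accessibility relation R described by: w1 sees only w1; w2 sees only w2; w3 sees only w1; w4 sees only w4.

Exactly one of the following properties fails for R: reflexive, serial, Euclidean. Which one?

reflexive

Reflexive: no — w3 is not related to itself.
Serial: yes — every world has a successor (e.g. w1 R w1).
Euclidean: yes — any two successors of a common world are R-related.
Only reflexive fails.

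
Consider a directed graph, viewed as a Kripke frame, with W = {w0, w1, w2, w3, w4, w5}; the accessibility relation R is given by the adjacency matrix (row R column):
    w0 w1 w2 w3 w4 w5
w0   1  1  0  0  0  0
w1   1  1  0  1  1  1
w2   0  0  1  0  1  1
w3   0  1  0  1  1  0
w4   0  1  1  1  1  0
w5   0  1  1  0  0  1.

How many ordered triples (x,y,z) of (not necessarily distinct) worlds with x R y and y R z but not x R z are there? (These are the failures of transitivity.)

Enumerating: (w0,w1,w3), (w0,w1,w4), (w0,w1,w5), (w1,w4,w2), (w1,w5,w2), (w2,w4,w1), (w2,w4,w3), (w2,w5,w1), (w3,w1,w0), (w3,w1,w5), (w3,w4,w2), (w4,w1,w0), (w4,w1,w5), (w4,w2,w5), (w5,w1,w0), (w5,w1,w3), (w5,w1,w4), (w5,w2,w4).

18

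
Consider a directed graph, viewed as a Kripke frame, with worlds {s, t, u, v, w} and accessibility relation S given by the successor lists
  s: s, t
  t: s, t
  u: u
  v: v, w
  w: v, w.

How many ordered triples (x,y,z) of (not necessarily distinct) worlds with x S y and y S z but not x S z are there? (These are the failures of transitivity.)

S is transitive; there are no such tuples.

0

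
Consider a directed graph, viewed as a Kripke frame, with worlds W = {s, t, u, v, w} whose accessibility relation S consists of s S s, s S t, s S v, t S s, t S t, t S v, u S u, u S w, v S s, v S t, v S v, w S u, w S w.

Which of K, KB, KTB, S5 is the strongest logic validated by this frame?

Symmetric (axiom B): yes — every pair in S has its reverse in S.
Reflexive (axiom T): yes — every world is S-related to itself.
Euclidean (axiom 5): yes — any two successors of a common world are S-related.
So F validates K, KB, KTB, S5. The strongest is S5.

S5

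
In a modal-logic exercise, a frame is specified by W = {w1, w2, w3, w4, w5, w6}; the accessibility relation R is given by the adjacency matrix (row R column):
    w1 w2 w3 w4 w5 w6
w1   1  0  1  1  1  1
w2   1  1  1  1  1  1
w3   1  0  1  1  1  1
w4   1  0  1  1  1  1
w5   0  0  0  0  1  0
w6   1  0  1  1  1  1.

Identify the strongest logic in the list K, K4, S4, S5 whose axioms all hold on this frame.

S4

Transitive (axiom 4): yes — every two-step R-path is closed by a direct edge.
Reflexive (axiom T): yes — every world is R-related to itself.
Euclidean (axiom 5): no — w1 R w5 and w1 R w3, but not w5 R w3.
So F validates K, K4, S4; S5 would additionally require R to be Euclidean. The strongest is S4.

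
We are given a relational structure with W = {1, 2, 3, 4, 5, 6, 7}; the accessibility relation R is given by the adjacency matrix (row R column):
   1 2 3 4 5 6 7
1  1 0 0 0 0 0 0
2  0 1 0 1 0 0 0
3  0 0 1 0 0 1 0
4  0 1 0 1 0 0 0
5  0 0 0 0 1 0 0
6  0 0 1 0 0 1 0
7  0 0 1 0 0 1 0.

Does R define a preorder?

Reflexive: no — 7 is not related to itself.
Transitive: yes — every two-step R-path is closed by a direct edge.
So R is not a preorder.

No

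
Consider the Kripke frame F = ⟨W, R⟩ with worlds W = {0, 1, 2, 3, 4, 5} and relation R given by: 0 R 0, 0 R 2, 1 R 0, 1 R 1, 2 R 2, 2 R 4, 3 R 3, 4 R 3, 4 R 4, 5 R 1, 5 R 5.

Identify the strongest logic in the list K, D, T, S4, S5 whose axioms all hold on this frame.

Serial (axiom D): yes — every world has a successor (e.g. 0 R 0).
Reflexive (axiom T): yes — every world is R-related to itself.
Transitive (axiom 4): no — 0 R 2 and 2 R 4, but not 0 R 4.
Euclidean (axiom 5): no — 0 R 2 and 0 R 0, but not 2 R 0.
So F validates K, D, T; S4 would additionally require R to be transitive. The strongest is T.

T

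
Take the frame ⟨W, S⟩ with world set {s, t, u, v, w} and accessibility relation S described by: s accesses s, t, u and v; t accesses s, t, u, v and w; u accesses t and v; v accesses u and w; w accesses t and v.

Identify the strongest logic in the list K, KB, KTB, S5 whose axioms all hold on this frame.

K

Symmetric (axiom B): no — s S u but not u S s.
Reflexive (axiom T): no — u is not related to itself.
Euclidean (axiom 5): no — s S v and s S t, but not v S t.
So F validates K; KB would additionally require S to be symmetric. The strongest is K.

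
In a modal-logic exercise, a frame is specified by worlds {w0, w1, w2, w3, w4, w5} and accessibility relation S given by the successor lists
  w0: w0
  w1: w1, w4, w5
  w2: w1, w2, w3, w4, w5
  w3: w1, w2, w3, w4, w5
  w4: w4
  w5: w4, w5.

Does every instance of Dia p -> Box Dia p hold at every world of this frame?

No

The schema 5 characterises exactly the Euclidean frames.
Euclidean: no — w1 S w4 and w1 S w5, but not w4 S w5.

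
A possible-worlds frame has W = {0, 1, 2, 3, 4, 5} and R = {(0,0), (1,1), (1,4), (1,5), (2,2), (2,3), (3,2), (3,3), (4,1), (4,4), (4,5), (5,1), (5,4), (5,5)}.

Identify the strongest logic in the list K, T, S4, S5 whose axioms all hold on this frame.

Reflexive (axiom T): yes — every world is R-related to itself.
Transitive (axiom 4): yes — every two-step R-path is closed by a direct edge.
Euclidean (axiom 5): yes — any two successors of a common world are R-related.
So F validates K, T, S4, S5. The strongest is S5.

S5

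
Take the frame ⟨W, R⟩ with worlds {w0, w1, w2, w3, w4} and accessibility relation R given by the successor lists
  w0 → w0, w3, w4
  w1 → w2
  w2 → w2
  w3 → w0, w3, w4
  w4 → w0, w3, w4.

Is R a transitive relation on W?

Transitive: yes — every two-step R-path is closed by a direct edge.

Yes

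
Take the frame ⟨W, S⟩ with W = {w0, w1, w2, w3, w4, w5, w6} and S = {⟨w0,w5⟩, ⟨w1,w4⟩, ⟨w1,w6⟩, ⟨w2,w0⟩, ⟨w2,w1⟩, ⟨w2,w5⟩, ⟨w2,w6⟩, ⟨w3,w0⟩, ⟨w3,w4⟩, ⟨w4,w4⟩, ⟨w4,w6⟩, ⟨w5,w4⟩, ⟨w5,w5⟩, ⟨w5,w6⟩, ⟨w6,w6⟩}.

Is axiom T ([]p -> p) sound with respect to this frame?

No

The schema T characterises exactly the reflexive frames.
Reflexive: no — w0 is not related to itself.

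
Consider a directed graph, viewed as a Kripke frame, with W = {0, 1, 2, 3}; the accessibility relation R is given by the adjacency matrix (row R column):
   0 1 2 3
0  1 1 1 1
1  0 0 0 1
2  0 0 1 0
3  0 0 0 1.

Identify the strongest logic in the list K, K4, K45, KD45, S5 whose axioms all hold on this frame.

K4

Transitive (axiom 4): yes — every two-step R-path is closed by a direct edge.
Euclidean (axiom 5): no — 0 R 1 and 0 R 2, but not 1 R 2.
Serial (axiom D): yes — every world has a successor (e.g. 0 R 0).
Reflexive (axiom T): no — 1 is not related to itself.
So F validates K, K4; K45 would additionally require R to be Euclidean. The strongest is K4.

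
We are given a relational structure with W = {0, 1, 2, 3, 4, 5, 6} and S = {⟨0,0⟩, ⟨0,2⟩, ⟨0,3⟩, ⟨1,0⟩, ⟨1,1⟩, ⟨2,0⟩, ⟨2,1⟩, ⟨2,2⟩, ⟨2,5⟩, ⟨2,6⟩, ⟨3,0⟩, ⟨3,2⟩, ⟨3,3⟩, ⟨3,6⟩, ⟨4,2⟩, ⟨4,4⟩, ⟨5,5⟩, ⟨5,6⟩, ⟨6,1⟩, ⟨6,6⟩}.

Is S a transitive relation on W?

Transitive: no — 0 S 2 and 2 S 1, but not 0 S 1.

No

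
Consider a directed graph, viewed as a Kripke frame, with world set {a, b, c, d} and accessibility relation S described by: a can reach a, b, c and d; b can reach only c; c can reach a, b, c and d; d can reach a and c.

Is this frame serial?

Serial: yes — every world has a successor (e.g. a S a).

Yes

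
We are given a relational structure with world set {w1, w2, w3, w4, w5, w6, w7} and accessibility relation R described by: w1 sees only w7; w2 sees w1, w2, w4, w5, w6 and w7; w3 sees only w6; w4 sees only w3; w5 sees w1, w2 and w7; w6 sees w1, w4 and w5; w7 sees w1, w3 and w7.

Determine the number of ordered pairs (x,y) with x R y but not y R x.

Enumerating: (w2,w1), (w2,w4), (w2,w6), (w2,w7), (w3,w6), (w4,w3), (w5,w1), (w5,w7), (w6,w1), (w6,w4), (w6,w5), (w7,w3).

12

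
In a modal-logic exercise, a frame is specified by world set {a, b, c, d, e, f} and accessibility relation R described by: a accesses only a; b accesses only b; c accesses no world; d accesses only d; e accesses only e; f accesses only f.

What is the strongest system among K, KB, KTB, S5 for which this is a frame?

Symmetric (axiom B): yes — every pair in R has its reverse in R.
Reflexive (axiom T): no — c is not related to itself.
Euclidean (axiom 5): yes — any two successors of a common world are R-related.
So F validates K, KB; KTB would additionally require R to be reflexive. The strongest is KB.

KB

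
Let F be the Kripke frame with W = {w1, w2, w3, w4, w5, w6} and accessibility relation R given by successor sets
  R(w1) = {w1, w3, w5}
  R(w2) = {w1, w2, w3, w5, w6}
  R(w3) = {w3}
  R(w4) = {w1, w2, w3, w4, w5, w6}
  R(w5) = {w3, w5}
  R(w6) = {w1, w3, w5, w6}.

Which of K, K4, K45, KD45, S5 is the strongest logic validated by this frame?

Transitive (axiom 4): yes — every two-step R-path is closed by a direct edge.
Euclidean (axiom 5): no — w1 R w3 and w1 R w5, but not w3 R w5.
Serial (axiom D): yes — every world has a successor (e.g. w1 R w1).
Reflexive (axiom T): yes — every world is R-related to itself.
So F validates K, K4; K45 would additionally require R to be Euclidean. The strongest is K4.

K4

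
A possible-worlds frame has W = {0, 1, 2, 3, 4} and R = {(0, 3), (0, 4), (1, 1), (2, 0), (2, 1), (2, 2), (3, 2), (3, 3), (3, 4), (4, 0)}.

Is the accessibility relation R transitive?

Transitive: no — 0 R 3 and 3 R 2, but not 0 R 2.

No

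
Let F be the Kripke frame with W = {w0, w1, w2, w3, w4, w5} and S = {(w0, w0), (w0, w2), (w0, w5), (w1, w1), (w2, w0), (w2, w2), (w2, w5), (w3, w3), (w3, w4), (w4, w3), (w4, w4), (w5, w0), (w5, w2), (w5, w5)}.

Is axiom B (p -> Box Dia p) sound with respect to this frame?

Yes

By correspondence theory, B is valid on a frame iff S is symmetric.
Symmetric: yes — every pair in S has its reverse in S.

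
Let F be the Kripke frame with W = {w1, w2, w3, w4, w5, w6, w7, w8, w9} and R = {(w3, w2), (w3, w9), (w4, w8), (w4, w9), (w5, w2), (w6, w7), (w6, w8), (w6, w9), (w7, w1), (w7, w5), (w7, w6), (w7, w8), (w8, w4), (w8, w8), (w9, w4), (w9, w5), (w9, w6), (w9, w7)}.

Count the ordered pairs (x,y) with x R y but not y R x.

9

Enumerating: (w3,w2), (w3,w9), (w5,w2), (w6,w8), (w7,w1), (w7,w5), (w7,w8), (w9,w5), (w9,w7).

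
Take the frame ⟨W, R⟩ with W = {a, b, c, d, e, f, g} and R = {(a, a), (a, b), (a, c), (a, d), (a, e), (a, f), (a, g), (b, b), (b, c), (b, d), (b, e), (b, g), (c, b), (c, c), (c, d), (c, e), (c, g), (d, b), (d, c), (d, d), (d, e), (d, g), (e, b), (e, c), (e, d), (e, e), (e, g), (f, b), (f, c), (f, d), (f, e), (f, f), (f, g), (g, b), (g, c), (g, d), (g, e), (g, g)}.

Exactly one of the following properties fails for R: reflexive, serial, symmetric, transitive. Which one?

Reflexive: yes — every world is R-related to itself.
Serial: yes — every world has a successor (e.g. a R a).
Symmetric: no — a R b but not b R a.
Transitive: yes — every two-step R-path is closed by a direct edge.
Only symmetric fails.

symmetric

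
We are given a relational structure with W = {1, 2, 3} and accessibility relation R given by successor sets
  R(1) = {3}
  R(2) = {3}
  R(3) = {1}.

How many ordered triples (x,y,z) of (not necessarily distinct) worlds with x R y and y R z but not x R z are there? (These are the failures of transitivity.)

Enumerating: (1,3,1), (2,3,1), (3,1,3).

3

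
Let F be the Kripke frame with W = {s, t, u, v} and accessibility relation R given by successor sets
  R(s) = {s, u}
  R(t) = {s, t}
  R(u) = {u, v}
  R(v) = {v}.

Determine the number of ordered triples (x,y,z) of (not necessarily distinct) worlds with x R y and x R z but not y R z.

Enumerating: (s,u,s), (t,s,t), (u,v,u).

3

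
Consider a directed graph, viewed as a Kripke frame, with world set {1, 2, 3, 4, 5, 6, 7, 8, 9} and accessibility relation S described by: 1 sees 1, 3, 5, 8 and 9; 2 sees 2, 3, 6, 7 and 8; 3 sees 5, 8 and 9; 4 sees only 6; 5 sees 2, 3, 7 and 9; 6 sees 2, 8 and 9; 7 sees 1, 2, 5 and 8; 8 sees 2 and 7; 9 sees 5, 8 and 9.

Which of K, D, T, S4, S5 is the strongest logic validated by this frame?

Serial (axiom D): yes — every world has a successor (e.g. 1 S 1).
Reflexive (axiom T): no — 3 is not related to itself.
Transitive (axiom 4): no — 1 S 5 and 5 S 2, but not 1 S 2.
Euclidean (axiom 5): no — 1 S 5 and 1 S 8, but not 5 S 8.
So F validates K, D; T would additionally require S to be reflexive. The strongest is D.

D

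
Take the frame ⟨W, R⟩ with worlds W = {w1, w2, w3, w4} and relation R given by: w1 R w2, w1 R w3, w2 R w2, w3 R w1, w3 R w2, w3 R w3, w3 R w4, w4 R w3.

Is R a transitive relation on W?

Transitive: no — w1 R w3 and w3 R w4, but not w1 R w4.

No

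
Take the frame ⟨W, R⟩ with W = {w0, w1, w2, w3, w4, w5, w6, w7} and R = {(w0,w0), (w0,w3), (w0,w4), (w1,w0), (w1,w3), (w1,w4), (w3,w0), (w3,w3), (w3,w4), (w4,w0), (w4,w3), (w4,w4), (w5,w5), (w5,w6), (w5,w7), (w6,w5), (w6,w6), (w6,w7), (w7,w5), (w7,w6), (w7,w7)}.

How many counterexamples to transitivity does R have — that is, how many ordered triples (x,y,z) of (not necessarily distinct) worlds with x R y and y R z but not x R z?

R is transitive; there are no such tuples.

0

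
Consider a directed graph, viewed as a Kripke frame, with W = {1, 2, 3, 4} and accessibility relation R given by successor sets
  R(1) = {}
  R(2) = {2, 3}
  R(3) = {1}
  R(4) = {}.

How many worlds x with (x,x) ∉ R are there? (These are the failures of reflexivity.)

Enumerating: 1, 3, 4.

3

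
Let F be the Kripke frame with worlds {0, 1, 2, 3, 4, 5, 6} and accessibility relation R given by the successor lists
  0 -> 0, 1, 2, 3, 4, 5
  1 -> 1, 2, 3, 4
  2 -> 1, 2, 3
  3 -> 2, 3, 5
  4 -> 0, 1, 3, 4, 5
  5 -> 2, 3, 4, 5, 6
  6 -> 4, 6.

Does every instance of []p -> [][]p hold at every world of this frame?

The schema 4 characterises exactly the transitive frames.
Transitive: no — 0 R 5 and 5 R 6, but not 0 R 6.

No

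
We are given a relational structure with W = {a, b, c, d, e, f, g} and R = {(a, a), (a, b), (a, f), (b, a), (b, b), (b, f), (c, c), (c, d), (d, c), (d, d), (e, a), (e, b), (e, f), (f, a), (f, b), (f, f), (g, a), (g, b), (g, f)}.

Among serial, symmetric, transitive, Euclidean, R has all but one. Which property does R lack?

Serial: yes — every world has a successor (e.g. a R a).
Symmetric: no — e R a but not a R e.
Transitive: yes — every two-step R-path is closed by a direct edge.
Euclidean: yes — any two successors of a common world are R-related.
Only symmetric fails.

symmetric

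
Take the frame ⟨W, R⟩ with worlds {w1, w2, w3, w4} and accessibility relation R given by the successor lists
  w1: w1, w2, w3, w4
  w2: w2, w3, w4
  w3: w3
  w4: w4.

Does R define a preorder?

Reflexive: yes — every world is R-related to itself.
Transitive: yes — every two-step R-path is closed by a direct edge.
So R is a preorder.

Yes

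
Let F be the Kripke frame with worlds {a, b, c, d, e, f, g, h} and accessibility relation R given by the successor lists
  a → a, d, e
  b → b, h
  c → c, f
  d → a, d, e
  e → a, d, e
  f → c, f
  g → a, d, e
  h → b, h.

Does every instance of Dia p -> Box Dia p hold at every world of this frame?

Axiom 5 corresponds to the accessibility relation being Euclidean.
Euclidean: yes — any two successors of a common world are R-related.

Yes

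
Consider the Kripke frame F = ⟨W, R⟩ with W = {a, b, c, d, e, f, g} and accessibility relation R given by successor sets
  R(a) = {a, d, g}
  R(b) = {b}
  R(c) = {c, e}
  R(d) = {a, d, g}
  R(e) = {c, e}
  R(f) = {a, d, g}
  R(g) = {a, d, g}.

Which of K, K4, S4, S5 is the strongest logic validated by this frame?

K4

Transitive (axiom 4): yes — every two-step R-path is closed by a direct edge.
Reflexive (axiom T): no — f is not related to itself.
Euclidean (axiom 5): yes — any two successors of a common world are R-related.
So F validates K, K4; S4 would additionally require R to be reflexive. The strongest is K4.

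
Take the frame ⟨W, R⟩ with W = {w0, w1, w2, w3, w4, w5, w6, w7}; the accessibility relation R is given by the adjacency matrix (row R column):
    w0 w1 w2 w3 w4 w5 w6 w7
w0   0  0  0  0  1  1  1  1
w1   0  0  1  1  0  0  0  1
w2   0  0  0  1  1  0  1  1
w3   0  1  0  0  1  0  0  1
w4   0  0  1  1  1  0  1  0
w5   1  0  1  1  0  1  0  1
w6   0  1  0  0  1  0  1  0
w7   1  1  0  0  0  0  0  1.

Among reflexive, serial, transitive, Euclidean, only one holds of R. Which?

serial

Reflexive: no — w0 is not related to itself.
Serial: yes — every world has a successor (e.g. w0 R w4).
Transitive: no — w0 R w4 and w4 R w2, but not w0 R w2.
Euclidean: no — w0 R w4 and w0 R w5, but not w4 R w5.
Only serial holds.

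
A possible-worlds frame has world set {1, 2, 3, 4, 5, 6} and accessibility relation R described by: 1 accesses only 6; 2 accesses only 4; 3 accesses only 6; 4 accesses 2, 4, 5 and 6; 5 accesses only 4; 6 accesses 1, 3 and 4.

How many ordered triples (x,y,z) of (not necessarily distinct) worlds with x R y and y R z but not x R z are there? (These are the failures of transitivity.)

Enumerating: (1,6,1), (1,6,3), (1,6,4), (2,4,2), (2,4,5), (2,4,6), (3,6,1), (3,6,3), (3,6,4), (4,6,1), (4,6,3), (5,4,2), … and 7 more.
Total: 19.

19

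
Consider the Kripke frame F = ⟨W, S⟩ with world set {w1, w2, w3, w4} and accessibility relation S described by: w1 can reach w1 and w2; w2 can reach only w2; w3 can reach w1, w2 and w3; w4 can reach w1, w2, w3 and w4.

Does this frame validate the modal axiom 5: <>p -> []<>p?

No

The schema 5 characterises exactly the Euclidean frames.
Euclidean: no — w3 S w2 and w3 S w1, but not w2 S w1.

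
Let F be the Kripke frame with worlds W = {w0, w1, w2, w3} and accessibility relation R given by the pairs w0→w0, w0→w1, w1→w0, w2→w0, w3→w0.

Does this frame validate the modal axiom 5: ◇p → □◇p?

No

The schema 5 characterises exactly the Euclidean frames.
Euclidean: no — w0 R w1 and w0 R w1, but not w1 R w1.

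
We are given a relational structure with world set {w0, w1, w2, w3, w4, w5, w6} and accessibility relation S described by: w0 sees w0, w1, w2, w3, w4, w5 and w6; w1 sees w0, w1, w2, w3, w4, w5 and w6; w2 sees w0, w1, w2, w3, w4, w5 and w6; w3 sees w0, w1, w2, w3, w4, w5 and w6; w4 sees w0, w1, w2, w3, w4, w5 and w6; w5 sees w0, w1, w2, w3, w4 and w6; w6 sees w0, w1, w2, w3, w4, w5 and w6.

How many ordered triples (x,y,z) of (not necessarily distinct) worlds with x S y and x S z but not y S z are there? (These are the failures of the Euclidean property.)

6

Enumerating: (w0,w5,w5), (w1,w5,w5), (w2,w5,w5), (w3,w5,w5), (w4,w5,w5), (w6,w5,w5).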